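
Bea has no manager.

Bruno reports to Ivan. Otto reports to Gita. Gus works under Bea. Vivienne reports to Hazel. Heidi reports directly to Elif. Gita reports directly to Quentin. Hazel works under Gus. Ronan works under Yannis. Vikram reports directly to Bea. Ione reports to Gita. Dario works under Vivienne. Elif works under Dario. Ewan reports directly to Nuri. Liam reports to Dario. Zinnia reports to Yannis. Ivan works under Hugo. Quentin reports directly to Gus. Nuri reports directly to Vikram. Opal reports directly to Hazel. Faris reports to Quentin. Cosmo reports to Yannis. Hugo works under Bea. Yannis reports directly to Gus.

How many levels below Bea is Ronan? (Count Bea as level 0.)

Chain from Ronan up to Bea: Ronan → Yannis → Gus → Bea. That is 3 steps up, so Ronan is 3 levels below Bea.

3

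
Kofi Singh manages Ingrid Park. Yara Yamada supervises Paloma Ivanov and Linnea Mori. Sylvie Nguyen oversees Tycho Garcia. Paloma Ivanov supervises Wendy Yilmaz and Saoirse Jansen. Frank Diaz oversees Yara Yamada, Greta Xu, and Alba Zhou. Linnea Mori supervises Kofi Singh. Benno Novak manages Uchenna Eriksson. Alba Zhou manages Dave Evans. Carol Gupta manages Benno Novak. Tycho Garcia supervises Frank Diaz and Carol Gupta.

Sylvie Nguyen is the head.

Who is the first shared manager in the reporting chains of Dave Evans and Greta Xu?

Dave Evans's chain of managers is Alba Zhou, Frank Diaz, Tycho Garcia, Sylvie Nguyen. Greta Xu's chain of managers is Frank Diaz, Tycho Garcia, Sylvie Nguyen. The first manager that appears in both chains is Frank Diaz.

Frank Diaz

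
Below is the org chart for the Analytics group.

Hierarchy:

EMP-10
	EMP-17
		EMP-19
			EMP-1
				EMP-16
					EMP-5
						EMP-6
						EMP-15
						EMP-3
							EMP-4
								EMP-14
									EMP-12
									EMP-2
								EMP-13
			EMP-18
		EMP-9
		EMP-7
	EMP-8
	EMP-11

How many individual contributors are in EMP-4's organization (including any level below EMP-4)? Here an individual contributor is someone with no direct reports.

The people in EMP-4's organization with no one reporting to them are EMP-13, EMP-2, EMP-12. That is 3.

3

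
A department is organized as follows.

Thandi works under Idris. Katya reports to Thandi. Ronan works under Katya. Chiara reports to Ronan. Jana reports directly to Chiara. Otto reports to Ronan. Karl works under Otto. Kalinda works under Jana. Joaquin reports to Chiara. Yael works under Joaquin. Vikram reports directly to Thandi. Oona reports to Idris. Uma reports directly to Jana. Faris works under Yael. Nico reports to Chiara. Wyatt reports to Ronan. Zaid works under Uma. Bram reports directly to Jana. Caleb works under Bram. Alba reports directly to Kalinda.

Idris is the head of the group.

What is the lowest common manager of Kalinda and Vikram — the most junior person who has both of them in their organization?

Kalinda's chain of managers is Jana, Chiara, Ronan, Katya, Thandi, Idris. Vikram's chain of managers is Thandi, Idris. The first manager that appears in both chains is Thandi.

Thandi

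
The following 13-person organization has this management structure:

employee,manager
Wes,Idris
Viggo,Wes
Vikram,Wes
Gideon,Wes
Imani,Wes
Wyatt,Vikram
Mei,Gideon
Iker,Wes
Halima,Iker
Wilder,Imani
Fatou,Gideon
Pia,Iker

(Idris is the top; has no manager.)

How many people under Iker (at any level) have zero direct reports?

The people in Iker's organization with no one reporting to them are Pia, Halima. That is 2.

2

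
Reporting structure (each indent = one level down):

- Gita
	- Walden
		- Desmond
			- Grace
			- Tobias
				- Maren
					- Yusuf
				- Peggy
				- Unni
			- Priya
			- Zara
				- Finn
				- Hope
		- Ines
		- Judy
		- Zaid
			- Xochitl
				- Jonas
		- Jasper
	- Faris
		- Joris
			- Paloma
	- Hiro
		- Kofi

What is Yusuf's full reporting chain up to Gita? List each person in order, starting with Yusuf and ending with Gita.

Yusuf -> Maren -> Tobias -> Desmond -> Walden -> Gita

Yusuf reports to Maren. Maren reports to Tobias. Tobias reports to Desmond. Desmond reports to Walden. Walden reports to Gita. Gita is at the top.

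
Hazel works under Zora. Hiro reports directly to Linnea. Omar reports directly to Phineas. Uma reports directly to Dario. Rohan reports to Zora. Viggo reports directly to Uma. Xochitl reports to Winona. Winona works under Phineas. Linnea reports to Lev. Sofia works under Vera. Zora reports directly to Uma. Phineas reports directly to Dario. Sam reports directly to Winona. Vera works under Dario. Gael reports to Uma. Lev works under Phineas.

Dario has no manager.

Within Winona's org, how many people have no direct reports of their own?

2

The people in Winona's organization with no one reporting to them are Xochitl, Sam. That is 2.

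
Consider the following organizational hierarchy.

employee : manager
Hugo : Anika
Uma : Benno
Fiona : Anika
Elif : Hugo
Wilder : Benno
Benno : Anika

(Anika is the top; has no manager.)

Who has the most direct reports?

Anika

Direct-report counts: Anika has 3; Hugo has 1; Benno has 2. The largest is 3, held by Anika.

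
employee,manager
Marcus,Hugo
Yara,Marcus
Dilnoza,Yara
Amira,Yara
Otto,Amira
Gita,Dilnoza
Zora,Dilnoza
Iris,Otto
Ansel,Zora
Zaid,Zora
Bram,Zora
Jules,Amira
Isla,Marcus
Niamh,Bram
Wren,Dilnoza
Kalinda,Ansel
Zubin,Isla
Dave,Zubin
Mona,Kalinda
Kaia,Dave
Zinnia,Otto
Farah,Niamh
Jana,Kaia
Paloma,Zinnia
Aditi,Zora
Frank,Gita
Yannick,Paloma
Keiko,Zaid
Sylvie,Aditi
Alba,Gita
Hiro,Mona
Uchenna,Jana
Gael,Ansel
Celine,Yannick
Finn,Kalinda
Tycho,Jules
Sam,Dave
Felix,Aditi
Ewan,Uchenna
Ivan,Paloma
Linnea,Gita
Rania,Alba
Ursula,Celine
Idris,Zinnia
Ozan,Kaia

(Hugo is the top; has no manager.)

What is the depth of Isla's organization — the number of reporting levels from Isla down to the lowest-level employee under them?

The longest chain under Isla runs Isla → Zubin → Dave → Kaia → Jana → Uchenna → Ewan, which is 6 levels below Isla.

6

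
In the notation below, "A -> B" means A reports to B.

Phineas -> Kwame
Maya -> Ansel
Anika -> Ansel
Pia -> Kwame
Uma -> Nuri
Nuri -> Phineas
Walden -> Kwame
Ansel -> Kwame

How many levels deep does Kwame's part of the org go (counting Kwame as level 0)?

The longest chain under Kwame runs Kwame → Phineas → Nuri → Uma, which is 3 levels below Kwame.

3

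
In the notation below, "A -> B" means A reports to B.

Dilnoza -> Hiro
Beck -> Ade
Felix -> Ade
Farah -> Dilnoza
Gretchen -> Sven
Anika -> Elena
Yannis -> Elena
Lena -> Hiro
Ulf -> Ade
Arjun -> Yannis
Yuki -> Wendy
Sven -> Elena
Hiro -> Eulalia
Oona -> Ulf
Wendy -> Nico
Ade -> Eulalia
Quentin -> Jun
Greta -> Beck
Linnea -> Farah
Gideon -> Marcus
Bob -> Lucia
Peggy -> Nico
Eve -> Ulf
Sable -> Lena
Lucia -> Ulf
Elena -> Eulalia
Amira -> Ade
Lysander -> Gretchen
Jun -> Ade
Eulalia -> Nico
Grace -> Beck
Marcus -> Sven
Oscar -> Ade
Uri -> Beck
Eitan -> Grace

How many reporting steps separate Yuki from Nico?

2

Chain from Yuki up to Nico: Yuki → Wendy → Nico. That is 2 steps up, so Yuki is 2 levels below Nico.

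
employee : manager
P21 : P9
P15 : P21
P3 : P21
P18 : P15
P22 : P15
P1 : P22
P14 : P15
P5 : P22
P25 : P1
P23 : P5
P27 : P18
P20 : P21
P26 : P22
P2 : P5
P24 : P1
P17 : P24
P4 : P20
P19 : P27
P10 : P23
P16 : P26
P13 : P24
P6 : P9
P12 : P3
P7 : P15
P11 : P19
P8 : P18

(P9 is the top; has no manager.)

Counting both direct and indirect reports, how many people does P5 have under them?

P5 directly manages P23, P2. Under P23: P10 (1). P2 has no reports. So P5's organization is 2 direct reports plus everyone under them: 2 + 1 = 3.

3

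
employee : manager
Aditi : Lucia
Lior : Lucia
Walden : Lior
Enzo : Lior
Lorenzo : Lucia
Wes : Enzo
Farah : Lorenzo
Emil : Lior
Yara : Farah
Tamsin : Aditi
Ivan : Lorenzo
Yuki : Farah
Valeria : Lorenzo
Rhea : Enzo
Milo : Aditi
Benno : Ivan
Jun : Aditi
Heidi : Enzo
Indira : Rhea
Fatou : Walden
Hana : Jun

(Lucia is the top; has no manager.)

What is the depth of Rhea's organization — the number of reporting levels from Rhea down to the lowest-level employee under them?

1

The longest chain under Rhea runs Rhea → Indira, which is 1 level below Rhea.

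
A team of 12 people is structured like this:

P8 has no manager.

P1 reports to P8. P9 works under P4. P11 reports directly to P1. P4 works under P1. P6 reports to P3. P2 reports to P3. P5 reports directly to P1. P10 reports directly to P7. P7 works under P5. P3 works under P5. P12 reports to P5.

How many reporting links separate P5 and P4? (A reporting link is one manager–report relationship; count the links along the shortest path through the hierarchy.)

P5 is 1 level below P1, and P4 is 1 level below P1 (their lowest common manager). The shortest path runs up from P5 to P1 and back down to P4: 1 + 1 = 2 links.

2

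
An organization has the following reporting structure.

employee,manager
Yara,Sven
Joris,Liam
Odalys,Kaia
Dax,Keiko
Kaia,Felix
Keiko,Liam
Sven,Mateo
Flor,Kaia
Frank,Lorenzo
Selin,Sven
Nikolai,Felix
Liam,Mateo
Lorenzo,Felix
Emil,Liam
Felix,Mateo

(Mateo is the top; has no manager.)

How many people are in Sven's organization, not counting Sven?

2

Sven directly manages Yara, Selin. Yara has no reports. Selin has no reports. So Sven's organization is 2 direct reports plus everyone under them: 1 + 1 = 2.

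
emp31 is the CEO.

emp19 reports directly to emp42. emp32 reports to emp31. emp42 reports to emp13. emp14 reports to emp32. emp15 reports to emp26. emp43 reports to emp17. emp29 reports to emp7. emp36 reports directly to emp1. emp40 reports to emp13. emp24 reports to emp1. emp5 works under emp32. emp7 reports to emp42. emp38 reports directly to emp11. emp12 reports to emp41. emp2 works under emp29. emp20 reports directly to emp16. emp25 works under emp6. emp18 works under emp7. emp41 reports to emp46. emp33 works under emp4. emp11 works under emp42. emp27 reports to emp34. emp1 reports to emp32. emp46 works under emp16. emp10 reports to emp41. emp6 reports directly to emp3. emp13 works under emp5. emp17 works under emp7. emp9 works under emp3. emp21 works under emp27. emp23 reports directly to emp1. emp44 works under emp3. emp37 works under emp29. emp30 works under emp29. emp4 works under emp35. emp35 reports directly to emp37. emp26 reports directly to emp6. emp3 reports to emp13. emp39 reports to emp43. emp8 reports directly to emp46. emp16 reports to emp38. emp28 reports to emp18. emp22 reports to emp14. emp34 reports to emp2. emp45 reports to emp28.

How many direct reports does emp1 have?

3

emp1 directly manages emp36, emp23, emp24. That is 3 direct reports.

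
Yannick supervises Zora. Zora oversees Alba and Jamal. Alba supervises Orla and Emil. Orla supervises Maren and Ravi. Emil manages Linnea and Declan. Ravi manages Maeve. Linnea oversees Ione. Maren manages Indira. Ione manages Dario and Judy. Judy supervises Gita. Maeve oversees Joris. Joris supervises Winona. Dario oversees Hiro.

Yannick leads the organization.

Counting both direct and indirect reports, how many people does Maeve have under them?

2

Maeve directly manages Joris. Under Joris: Winona (1). That's 2 in total.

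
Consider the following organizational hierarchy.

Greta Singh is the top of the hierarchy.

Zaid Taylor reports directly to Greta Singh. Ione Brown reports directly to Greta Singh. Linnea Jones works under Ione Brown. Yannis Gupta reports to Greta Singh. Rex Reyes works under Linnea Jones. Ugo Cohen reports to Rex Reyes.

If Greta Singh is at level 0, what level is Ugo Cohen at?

4

Chain from Ugo Cohen up to Greta Singh: Ugo Cohen → Rex Reyes → Linnea Jones → Ione Brown → Greta Singh. That is 4 steps up, so Ugo Cohen is 4 levels below Greta Singh.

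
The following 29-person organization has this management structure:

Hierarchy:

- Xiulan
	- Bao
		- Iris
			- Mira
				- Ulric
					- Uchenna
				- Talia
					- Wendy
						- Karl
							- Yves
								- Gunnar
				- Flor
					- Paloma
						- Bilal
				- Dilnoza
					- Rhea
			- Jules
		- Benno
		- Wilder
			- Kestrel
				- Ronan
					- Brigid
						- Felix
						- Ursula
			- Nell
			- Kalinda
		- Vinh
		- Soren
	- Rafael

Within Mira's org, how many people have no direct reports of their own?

The people in Mira's organization with no one reporting to them are Rhea, Bilal, Gunnar, Uchenna. That is 4.

4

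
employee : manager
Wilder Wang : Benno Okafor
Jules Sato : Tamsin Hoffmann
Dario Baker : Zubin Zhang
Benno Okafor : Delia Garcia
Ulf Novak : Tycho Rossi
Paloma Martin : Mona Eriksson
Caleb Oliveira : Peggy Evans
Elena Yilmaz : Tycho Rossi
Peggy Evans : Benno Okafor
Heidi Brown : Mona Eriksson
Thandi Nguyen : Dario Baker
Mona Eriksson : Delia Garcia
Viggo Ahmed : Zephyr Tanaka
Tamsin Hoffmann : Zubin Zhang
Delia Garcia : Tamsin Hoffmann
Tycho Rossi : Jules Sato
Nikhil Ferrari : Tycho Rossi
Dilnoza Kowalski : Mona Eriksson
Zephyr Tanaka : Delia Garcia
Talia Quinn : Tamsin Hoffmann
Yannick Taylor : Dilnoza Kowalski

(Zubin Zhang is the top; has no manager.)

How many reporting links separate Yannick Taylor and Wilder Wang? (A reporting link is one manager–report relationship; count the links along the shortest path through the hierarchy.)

5

Yannick Taylor is 3 levels below Delia Garcia, and Wilder Wang is 2 levels below Delia Garcia (their lowest common manager). The shortest path runs up from Yannick Taylor to Delia Garcia and back down to Wilder Wang: 3 + 2 = 5 links.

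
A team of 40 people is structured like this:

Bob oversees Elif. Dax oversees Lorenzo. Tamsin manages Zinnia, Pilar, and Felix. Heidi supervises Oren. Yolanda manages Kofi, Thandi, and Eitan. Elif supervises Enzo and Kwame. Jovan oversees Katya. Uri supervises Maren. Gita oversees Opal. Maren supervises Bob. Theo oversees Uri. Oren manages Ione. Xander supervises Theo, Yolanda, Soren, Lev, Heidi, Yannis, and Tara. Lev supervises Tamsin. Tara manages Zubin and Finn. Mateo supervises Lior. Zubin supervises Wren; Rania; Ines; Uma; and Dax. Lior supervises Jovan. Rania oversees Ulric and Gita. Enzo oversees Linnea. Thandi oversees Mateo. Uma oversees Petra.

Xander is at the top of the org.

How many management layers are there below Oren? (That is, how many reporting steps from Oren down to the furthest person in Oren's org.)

1

The longest chain under Oren runs Oren → Ione, which is 1 level below Oren.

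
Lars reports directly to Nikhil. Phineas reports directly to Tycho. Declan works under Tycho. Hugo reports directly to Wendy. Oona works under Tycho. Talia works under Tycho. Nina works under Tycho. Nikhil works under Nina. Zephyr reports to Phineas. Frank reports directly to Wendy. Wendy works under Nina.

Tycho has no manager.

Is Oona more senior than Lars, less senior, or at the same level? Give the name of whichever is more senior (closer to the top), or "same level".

Oona

Oona is 1 level below Tycho; Lars is 3. Oona is higher.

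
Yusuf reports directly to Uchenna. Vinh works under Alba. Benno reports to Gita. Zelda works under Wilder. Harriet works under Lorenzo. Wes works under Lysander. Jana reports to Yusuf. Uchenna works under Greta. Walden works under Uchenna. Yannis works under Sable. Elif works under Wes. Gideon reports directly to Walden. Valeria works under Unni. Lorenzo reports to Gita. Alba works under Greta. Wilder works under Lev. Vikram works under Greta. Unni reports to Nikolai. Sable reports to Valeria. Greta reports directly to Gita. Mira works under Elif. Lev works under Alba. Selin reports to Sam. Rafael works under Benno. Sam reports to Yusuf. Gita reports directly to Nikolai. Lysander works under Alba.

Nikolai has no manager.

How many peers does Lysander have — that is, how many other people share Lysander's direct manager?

2

Lysander reports to Alba. Alba's other direct reports are Lev, Vinh — 2 peers.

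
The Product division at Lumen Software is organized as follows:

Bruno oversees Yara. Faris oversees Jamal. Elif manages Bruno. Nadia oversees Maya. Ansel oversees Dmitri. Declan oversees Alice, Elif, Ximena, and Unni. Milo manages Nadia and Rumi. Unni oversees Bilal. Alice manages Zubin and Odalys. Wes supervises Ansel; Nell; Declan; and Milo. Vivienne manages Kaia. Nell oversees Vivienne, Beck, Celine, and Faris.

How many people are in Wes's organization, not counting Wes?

Wes directly manages Declan, Milo, Ansel, Nell. Under Declan: Unni, Bilal, Ximena, Elif, Bruno, Yara, Alice, Odalys, Zubin (9). Under Milo: Rumi, Nadia, Maya (3). Under Ansel: Dmitri (1). Under Nell: Faris, Jamal, Celine, Beck, Vivienne, Kaia (6). So Wes's organization is 4 direct reports plus everyone under them: 10 + 4 + 2 + 7 = 23.

23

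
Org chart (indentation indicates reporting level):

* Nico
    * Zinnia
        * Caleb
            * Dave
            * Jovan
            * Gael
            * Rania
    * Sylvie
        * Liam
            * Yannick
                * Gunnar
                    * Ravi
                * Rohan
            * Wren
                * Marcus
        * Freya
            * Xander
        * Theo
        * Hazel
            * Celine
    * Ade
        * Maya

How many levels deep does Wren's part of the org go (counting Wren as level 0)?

1

The longest chain under Wren runs Wren → Marcus, which is 1 level below Wren.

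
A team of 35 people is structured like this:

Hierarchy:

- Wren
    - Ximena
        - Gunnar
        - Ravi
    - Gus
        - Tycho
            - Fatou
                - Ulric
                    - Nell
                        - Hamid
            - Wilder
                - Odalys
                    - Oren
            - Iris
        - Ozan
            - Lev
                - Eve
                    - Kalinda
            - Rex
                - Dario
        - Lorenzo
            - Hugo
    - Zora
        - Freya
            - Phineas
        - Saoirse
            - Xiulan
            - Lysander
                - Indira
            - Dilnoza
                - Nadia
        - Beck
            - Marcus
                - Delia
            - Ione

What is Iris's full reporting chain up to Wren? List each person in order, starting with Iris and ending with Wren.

Iris reports to Tycho. Tycho reports to Gus. Gus reports to Wren. Wren is at the top.

Iris -> Tycho -> Gus -> Wren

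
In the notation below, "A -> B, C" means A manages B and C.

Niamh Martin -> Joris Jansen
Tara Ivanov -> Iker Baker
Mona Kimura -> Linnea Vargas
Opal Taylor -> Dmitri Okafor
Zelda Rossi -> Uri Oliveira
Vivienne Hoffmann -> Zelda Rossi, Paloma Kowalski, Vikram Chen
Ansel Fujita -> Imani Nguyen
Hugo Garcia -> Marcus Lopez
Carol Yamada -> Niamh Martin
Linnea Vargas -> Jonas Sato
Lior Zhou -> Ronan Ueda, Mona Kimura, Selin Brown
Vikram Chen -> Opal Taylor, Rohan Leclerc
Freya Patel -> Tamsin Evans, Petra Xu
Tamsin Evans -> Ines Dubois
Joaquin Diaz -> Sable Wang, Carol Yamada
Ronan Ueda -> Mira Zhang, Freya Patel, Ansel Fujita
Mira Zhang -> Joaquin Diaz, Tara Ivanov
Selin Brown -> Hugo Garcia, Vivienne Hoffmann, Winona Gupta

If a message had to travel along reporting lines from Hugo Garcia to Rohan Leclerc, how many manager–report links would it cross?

4

Hugo Garcia is 1 level below Selin Brown, and Rohan Leclerc is 3 levels below Selin Brown (their lowest common manager). The shortest path runs up from Hugo Garcia to Selin Brown and back down to Rohan Leclerc: 1 + 3 = 4 links.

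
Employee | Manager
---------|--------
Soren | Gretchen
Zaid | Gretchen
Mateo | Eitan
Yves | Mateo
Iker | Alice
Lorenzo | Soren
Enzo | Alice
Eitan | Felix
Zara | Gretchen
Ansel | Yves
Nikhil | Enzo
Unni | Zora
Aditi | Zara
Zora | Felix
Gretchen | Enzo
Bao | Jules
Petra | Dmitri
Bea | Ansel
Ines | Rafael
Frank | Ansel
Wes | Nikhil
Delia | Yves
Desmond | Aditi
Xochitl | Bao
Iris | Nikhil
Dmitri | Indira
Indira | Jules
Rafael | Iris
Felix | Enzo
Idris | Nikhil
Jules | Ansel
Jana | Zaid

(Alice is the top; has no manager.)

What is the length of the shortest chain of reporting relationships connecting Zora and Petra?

9

Zora is 1 level below Felix, and Petra is 8 levels below Felix (their lowest common manager). The shortest path runs up from Zora to Felix and back down to Petra: 1 + 8 = 9 links.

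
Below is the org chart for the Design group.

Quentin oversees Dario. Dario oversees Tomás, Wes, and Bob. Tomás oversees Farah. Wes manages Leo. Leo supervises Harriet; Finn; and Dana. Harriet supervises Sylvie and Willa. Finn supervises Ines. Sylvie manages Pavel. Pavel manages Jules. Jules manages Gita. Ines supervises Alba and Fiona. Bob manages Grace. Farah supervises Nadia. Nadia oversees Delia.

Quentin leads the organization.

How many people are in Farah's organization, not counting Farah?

2

Farah directly manages Nadia. Under Nadia: Delia (1). That's 2 in total.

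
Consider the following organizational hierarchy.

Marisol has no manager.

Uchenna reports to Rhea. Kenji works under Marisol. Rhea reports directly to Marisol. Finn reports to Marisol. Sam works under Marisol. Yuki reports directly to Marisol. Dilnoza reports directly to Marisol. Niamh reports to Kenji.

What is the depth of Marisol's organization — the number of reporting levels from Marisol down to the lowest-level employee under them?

The longest chain under Marisol runs Marisol → Rhea → Uchenna, which is 2 levels below Marisol.

2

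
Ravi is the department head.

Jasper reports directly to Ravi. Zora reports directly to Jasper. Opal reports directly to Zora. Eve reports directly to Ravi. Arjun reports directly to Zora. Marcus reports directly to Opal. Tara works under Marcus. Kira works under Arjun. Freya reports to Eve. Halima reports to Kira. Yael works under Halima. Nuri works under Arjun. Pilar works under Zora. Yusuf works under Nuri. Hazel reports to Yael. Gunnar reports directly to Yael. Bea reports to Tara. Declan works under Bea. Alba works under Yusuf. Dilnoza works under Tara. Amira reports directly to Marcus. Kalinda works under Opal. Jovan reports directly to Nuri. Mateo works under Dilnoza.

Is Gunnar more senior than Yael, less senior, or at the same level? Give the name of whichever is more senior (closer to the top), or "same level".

Yael

Gunnar is 7 levels below Ravi; Yael is 6. Yael is higher.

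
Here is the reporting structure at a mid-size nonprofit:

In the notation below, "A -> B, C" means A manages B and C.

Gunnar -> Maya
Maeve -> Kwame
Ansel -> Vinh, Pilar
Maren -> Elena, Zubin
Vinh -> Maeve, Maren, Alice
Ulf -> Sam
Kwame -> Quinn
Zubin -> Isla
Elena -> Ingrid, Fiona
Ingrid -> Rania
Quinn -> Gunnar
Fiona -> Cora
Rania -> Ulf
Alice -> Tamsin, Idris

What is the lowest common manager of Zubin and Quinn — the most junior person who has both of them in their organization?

Zubin's chain of managers is Maren, Vinh, Ansel. Quinn's chain of managers is Kwame, Maeve, Vinh, Ansel. The first manager that appears in both chains is Vinh.

Vinh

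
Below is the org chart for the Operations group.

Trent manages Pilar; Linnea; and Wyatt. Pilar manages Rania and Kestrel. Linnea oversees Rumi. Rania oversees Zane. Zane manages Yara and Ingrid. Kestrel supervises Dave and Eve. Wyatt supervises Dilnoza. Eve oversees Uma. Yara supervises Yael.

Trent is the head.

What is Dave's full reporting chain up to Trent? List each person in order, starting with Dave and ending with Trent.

Dave -> Kestrel -> Pilar -> Trent

Dave reports to Kestrel. Kestrel reports to Pilar. Pilar reports to Trent. Trent is at the top.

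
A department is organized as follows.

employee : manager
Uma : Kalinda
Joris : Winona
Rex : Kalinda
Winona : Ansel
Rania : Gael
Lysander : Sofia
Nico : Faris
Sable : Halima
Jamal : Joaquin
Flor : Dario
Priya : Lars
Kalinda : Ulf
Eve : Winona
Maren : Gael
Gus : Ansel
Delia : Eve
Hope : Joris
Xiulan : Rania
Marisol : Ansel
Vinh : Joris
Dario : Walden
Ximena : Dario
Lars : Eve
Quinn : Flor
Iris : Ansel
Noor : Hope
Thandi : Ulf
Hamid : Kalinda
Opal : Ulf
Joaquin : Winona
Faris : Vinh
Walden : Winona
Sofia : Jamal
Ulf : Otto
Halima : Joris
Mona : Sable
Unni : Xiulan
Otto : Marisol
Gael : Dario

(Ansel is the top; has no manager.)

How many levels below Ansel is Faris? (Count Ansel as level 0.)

Chain from Faris up to Ansel: Faris → Vinh → Joris → Winona → Ansel. That is 4 steps up, so Faris is 4 levels below Ansel.

4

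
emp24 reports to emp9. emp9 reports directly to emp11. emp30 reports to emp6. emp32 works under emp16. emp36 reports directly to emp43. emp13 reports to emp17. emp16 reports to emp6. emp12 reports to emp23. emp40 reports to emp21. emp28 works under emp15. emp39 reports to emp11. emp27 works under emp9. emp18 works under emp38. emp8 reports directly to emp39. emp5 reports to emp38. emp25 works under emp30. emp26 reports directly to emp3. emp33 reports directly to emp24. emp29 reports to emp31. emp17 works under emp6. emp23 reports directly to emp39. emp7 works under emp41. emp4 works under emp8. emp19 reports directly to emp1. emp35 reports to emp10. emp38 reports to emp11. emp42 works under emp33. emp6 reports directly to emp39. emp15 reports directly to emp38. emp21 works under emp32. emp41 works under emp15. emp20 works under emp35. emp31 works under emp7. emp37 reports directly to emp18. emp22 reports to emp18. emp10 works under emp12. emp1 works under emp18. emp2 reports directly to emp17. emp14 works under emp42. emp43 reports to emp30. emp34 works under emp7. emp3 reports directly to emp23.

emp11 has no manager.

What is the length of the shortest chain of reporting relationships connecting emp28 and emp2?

emp28 is 3 levels below emp11, and emp2 is 4 levels below emp11 (their lowest common manager). The shortest path runs up from emp28 to emp11 and back down to emp2: 3 + 4 = 7 links.

7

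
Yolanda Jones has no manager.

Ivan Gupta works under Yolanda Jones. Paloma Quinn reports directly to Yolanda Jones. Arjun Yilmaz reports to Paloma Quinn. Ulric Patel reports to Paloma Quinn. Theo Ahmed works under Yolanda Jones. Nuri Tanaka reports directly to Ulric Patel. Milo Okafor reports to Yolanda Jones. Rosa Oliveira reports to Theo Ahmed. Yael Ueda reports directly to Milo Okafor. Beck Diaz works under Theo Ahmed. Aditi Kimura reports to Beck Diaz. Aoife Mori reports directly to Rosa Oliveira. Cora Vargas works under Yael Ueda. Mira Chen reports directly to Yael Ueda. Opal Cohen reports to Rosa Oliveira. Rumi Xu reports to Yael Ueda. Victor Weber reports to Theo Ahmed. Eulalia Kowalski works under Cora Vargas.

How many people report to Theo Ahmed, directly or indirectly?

6

Theo Ahmed directly manages Rosa Oliveira, Beck Diaz, Victor Weber. Under Rosa Oliveira: Opal Cohen, Aoife Mori (2). Under Beck Diaz: Aditi Kimura (1). Victor Weber has no reports. So Theo Ahmed's organization is 3 direct reports plus everyone under them: 3 + 2 + 1 = 6.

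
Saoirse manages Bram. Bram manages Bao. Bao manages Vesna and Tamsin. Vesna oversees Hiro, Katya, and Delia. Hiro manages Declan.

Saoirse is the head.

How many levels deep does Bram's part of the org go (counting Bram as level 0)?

4

The longest chain under Bram runs Bram → Bao → Vesna → Hiro → Declan, which is 4 levels below Bram.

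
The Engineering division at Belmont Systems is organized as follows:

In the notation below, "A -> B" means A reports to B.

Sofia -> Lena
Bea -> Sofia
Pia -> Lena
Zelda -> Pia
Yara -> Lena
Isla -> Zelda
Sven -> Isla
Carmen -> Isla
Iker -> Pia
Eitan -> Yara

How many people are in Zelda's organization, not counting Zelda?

Zelda directly manages Isla. Under Isla: Carmen, Sven (2). That's 3 in total.

3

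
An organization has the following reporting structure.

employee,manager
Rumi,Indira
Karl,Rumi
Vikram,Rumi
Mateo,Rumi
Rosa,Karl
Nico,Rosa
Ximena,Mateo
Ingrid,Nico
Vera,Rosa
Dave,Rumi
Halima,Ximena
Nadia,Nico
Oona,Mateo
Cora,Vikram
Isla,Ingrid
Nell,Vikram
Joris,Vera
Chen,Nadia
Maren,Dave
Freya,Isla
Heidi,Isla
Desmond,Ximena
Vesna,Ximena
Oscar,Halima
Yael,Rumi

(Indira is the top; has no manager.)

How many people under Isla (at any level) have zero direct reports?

The people in Isla's organization with no one reporting to them are Heidi, Freya. That is 2.

2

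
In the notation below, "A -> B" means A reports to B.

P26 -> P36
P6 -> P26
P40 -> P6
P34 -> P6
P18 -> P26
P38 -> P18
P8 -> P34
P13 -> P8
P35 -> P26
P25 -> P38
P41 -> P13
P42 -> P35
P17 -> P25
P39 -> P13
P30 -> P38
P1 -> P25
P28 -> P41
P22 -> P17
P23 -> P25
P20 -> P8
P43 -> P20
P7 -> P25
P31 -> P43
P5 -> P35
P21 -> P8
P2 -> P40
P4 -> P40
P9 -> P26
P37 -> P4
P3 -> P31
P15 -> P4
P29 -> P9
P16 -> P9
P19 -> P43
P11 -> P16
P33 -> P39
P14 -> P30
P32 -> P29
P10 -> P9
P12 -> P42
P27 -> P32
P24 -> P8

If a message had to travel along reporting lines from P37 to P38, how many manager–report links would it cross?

P37 is 4 levels below P26, and P38 is 2 levels below P26 (their lowest common manager). The shortest path runs up from P37 to P26 and back down to P38: 4 + 2 = 6 links.

6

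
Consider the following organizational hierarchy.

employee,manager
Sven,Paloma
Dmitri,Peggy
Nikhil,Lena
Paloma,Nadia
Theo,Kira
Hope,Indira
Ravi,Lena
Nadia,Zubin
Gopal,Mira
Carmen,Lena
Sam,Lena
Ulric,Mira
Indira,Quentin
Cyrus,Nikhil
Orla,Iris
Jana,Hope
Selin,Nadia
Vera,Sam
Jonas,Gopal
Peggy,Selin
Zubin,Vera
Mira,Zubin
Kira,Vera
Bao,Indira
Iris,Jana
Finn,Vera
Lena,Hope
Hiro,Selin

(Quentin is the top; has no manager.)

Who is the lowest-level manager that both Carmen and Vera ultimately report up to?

Carmen's chain of managers is Lena, Hope, Indira, Quentin. Vera's chain of managers is Sam, Lena, Hope, Indira, Quentin. The first manager that appears in both chains is Lena.

Lena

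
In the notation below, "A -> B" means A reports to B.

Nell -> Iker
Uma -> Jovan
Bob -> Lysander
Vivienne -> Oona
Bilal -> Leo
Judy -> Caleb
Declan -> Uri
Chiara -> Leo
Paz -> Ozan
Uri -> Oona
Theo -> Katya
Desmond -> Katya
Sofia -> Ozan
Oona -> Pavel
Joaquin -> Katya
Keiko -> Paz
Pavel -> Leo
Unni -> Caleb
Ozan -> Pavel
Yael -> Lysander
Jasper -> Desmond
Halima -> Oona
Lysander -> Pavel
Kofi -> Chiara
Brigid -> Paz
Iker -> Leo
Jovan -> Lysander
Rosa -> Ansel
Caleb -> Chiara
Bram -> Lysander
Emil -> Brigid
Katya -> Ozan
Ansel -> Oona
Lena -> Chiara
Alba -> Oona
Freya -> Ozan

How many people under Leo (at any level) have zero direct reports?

The people in Leo's organization with no one reporting to them are Nell, Bilal, Kofi, Lena, Unni, Judy, Bob, Bram, Yael, Uma, Halima, Vivienne, Declan, Alba, Rosa, Sofia, Keiko, Emil, Freya, Theo, Joaquin, Jasper. That is 22.

22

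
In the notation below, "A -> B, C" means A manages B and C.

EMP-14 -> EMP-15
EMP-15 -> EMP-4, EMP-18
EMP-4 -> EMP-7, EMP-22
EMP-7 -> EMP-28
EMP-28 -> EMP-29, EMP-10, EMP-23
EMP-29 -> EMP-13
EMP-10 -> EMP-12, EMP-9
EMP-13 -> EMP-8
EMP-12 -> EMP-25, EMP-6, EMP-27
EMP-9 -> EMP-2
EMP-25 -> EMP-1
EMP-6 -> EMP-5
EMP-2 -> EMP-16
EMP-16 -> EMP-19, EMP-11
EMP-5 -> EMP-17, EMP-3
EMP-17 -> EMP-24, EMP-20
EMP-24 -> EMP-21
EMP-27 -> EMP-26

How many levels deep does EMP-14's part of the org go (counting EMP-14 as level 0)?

11

The longest chain under EMP-14 runs EMP-14 → EMP-15 → EMP-4 → EMP-7 → EMP-28 → EMP-10 → EMP-12 → EMP-6 → EMP-5 → EMP-17 → EMP-24 → EMP-21, which is 11 levels below EMP-14.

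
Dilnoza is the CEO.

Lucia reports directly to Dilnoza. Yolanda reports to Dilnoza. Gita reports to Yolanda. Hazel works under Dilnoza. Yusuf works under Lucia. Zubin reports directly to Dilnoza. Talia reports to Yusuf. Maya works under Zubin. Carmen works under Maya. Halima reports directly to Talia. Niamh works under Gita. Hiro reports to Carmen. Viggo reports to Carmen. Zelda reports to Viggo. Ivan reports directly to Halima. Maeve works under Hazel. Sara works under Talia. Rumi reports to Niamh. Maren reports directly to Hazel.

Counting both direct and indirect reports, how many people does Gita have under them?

Gita directly manages Niamh. Under Niamh: Rumi (1). That's 2 in total.

2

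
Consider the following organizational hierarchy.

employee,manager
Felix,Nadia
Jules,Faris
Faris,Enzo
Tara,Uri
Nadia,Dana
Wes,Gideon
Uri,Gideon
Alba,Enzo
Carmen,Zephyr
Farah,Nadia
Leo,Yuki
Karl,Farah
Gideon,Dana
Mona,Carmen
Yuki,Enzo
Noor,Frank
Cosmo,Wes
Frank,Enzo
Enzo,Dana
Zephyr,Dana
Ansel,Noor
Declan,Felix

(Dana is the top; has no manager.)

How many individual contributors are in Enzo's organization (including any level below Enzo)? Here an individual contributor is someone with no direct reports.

The people in Enzo's organization with no one reporting to them are Ansel, Jules, Leo, Alba. That is 4.

4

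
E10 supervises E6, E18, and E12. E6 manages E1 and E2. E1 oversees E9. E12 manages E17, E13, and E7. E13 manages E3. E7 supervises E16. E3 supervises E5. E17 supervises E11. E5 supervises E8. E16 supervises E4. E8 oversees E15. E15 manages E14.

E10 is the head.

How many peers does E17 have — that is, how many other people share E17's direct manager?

2

E17 reports to E12. E12's other direct reports are E13, E7 — 2 peers.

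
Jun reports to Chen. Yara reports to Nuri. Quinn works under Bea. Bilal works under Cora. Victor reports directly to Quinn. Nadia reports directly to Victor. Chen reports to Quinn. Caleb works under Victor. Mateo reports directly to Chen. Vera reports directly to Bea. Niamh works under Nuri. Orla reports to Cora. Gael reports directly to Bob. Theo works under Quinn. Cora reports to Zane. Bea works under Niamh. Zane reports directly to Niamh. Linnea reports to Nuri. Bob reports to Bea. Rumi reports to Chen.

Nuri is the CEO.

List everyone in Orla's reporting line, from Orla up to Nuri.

Orla -> Cora -> Zane -> Niamh -> Nuri

Orla reports to Cora. Cora reports to Zane. Zane reports to Niamh. Niamh reports to Nuri. Nuri is at the top.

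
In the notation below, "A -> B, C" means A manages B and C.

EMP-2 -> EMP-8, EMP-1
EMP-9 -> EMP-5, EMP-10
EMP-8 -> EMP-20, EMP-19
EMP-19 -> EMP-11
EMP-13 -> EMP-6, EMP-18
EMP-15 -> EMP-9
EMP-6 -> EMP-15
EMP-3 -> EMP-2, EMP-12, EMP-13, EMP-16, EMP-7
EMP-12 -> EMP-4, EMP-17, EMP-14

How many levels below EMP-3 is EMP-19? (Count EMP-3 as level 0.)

3

Chain from EMP-19 up to EMP-3: EMP-19 → EMP-8 → EMP-2 → EMP-3. That is 3 steps up, so EMP-19 is 3 levels below EMP-3.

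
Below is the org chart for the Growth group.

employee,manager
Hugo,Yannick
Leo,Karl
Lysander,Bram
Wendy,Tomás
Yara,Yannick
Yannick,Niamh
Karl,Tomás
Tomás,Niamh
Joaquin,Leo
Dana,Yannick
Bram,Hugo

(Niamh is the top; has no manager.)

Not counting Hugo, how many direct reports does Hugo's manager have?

2

Hugo reports to Yannick. Yannick's other direct reports are Yara, Dana — 2 peers.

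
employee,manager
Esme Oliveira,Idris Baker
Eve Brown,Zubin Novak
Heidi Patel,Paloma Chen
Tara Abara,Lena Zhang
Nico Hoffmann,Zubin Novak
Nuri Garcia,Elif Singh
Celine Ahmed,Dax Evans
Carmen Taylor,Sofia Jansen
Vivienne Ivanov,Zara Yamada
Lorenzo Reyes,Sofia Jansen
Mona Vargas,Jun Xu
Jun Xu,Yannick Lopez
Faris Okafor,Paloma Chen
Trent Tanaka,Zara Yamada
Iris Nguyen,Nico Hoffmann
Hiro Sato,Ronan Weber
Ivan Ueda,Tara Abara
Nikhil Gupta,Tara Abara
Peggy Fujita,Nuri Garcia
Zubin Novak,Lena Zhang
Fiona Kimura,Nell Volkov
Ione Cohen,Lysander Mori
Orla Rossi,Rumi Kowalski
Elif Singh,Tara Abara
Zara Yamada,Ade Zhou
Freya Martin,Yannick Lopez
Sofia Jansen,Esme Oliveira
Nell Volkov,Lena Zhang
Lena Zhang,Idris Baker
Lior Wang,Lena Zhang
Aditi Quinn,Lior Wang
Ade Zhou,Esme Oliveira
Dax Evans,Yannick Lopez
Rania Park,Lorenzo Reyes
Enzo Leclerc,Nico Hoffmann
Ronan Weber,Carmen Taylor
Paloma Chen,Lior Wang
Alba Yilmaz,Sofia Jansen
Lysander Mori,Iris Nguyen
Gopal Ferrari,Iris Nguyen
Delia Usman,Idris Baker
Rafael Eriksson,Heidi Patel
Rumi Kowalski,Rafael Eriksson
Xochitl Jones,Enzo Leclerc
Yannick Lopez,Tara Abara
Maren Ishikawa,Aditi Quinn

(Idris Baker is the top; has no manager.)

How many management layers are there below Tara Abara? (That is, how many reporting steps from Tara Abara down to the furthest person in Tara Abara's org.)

3

The longest chain under Tara Abara runs Tara Abara → Elif Singh → Nuri Garcia → Peggy Fujita, which is 3 levels below Tara Abara.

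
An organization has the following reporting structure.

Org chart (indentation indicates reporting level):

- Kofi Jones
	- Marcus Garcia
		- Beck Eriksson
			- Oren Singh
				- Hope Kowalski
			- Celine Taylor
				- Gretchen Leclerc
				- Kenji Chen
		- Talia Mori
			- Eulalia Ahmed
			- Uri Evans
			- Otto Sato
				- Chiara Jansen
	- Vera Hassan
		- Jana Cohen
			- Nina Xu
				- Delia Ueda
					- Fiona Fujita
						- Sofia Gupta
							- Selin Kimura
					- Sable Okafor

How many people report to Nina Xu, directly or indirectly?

Nina Xu directly manages Delia Ueda. Under Delia Ueda: Sable Okafor, Fiona Fujita, Sofia Gupta, Selin Kimura (4). That's 5 in total.

5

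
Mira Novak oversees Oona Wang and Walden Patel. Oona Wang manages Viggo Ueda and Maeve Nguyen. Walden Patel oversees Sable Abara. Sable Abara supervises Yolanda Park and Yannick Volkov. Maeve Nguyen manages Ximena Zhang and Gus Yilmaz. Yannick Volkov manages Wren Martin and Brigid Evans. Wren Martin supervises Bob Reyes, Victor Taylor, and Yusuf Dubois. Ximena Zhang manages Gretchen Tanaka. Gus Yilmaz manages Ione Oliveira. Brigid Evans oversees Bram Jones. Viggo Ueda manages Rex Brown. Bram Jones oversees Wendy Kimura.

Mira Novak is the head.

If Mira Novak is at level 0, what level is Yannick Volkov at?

Chain from Yannick Volkov up to Mira Novak: Yannick Volkov → Sable Abara → Walden Patel → Mira Novak. That is 3 steps up, so Yannick Volkov is 3 levels below Mira Novak.

3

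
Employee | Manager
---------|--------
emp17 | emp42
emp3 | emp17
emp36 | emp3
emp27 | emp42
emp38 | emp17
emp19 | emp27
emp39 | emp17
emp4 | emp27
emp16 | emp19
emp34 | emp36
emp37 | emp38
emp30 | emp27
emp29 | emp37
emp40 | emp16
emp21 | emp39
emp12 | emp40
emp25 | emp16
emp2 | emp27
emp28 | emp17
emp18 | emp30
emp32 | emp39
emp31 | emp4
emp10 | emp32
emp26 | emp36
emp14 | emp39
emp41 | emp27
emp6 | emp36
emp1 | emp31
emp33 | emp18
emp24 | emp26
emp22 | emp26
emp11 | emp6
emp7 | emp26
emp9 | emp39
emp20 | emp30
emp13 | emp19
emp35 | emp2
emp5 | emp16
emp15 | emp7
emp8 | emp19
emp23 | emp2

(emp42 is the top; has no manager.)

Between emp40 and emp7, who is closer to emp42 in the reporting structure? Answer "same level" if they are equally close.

emp40 is 4 levels below emp42; emp7 is 5. emp40 is higher.

emp40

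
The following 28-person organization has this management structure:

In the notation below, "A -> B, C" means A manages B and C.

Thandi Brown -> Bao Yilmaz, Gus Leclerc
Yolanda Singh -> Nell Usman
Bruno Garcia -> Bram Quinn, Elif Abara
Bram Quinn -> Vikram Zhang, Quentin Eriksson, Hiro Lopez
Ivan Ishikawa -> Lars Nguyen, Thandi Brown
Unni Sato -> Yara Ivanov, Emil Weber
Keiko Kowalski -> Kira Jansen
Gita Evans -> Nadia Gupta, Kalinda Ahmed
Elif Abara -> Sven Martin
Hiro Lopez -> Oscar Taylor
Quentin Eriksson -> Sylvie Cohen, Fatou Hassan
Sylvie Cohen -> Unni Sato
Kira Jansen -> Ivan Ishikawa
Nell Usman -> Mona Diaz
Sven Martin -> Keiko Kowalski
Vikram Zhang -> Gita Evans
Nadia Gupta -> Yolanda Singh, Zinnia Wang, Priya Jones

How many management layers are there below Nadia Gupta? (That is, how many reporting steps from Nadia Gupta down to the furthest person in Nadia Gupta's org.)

3

The longest chain under Nadia Gupta runs Nadia Gupta → Yolanda Singh → Nell Usman → Mona Diaz, which is 3 levels below Nadia Gupta.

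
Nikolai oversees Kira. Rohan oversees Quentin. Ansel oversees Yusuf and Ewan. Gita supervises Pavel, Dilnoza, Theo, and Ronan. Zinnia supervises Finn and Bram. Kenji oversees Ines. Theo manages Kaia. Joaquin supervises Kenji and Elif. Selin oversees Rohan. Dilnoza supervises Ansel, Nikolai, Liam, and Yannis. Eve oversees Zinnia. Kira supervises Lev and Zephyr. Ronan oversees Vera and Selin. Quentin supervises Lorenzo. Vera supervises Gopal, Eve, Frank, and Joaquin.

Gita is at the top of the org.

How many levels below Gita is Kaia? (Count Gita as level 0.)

Chain from Kaia up to Gita: Kaia → Theo → Gita. That is 2 steps up, so Kaia is 2 levels below Gita.

2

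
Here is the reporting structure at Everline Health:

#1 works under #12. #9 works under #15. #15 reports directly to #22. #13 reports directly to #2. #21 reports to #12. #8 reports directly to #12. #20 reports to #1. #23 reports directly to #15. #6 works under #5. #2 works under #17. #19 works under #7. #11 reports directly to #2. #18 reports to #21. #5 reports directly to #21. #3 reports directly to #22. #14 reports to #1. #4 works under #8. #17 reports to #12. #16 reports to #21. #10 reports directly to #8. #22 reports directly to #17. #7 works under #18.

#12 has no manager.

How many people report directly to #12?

#12 directly manages #1, #21, #8, #17. That is 4 direct reports.

4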